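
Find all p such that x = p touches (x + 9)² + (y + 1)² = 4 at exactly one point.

For a tangent, require d(centre, line) = r = 2.
|1·(−9) + 0·(−1) − p| / √1 = 2
|p − (−9)| = 2, so p = −7 or p = −11.

p = −11 or p = −7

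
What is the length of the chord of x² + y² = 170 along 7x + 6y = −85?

2√85

The distance from (0, 0) to the line is 85/√85, and r² = 170.
Chord = 2√(r² − d²) = 2·√(85) = 2√85.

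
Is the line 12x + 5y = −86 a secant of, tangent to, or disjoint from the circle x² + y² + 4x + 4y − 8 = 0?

tangent

Substituting the line into the circle gives 169x² + 1924x + 5476 = 0.
Discriminant = (1924)² − 4·169·(5476) = 0.
A repeated root: the line is tangent.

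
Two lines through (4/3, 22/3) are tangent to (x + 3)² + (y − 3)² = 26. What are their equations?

Write the tangent as mx − y + (22/3 − m·(4/3)) = 0 and set its distance from the centre to √26:
(−13/3m − (−13/3))² = 26(m² + 1)
5m² + 26m + 5 = 0, so m = −5 or m = −1/5.
With m = −5: 5x + y = 14. With m = −1/5: x + 5y = 38.

5x + y = 14 and x + 5y = 38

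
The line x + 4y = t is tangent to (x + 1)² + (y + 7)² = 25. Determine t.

t = −29 ± 5√17

The line touches the circle iff its distance from (−1, −7) is 5:
|1·(−1) + 4·(−7) − t| / √17 = 5
|t − (−29)| = 5√17.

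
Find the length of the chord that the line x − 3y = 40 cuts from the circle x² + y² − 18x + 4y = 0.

3√10

Centre (9, −2), r² = 85. Perpendicular distance d from centre to line = |−25| / √10 = 25/√10.
Chord = 2√(r² − d²) = 2·√(45/2) = 3√10.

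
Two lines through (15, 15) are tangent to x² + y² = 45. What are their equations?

x − 2y = −15 and 2x − y = 15

Let a tangent through (15, 15) have slope m. Its distance from (0, 0) must equal 3√5:
[m·(−15) − (−15)]² = 45(m² + 1)
2m² − 5m + 2 = 0, so m = 1/2 or m = 2.
With m = 1/2: x − 2y = −15. With m = 2: 2x − y = 15.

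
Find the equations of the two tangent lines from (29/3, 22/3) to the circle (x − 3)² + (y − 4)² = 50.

Write the tangent as mx − y + (22/3 − m·(29/3)) = 0 and set its distance from the centre to 5√2:
(−20/3m − (−10/3))² = 50(m² + 1)
m² + 8m + 7 = 0, so m = −1 or m = −7.
With m = −1: x + y = 17. With m = −7: 7x + y = 75.

x + y = 17 and 7x + y = 75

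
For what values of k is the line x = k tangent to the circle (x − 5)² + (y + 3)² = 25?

The line touches the circle iff its distance from (5, −3) is 5:
|1·5 + 0·(−3) − k| / √1 = 5
|k − (5)| = 5, so k = 10 or k = 0.

k = 0 or k = 10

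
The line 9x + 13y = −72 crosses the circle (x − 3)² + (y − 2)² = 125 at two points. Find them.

Substitute y = (−72 − 9x)/13:
250x² + 750x − 10000 = 0  ⟹  x² + 3x − 40 = 0
x = 5 or x = −8, giving (5, −9) and (−8, 0).

(−8, 0) and (5, −9)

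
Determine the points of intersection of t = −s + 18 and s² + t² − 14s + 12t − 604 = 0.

Express t = −s + 18 and substitute into the circle:
2s² − 62s − 64 = 0  ⟹  s² − 31s − 32 = 0
s = 32 or s = −1, giving (32, −14) and (−1, 19).

(−1, 19) and (32, −14)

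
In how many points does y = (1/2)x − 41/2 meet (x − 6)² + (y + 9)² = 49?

0

Centre (6, −9), r² = 49. Distance² from centre to line = (−17)²/5 = 289/5.
Since d² > r², the line lies outside the circle.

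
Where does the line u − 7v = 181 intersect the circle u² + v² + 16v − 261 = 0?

Substitute v = (−181 + u)/7:
50u² − 250u − 300 = 0  ⟹  u² − 5u − 6 = 0
u = 6 or u = −1, giving (6, −25) and (−1, −26).

(−1, −26) and (6, −25)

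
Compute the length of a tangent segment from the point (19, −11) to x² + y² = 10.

2√118

With centre O = (0, 0), |OP|² = 482 and r² = 10.
The tangent meets the radius at right angles, so tangent² = |PO|² − r² = 482 − 10 = 472.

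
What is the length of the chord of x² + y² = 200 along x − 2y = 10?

Express y = (−10 + x)/2 and substitute into the circle:
5x² − 20x − 700 = 0  ⟹  x² − 4x − 140 = 0
x = 14 or x = −10, giving (14, 2) and (−10, −10).
|(14, 2) − (−10, −10)| = √((24)² + (12)²) = 12√5.

12√5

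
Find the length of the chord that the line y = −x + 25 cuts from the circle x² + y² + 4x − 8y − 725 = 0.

The distance from (−2, 4) to the line is 23/√2, and r² = 745.
Half the chord is √(r² − d²) = √(961/2), so the full chord is 31√2.

31√2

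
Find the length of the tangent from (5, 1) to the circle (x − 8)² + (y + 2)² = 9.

3

Centre (8, −2), r² = 9. |PO|² = (−3)² + (3)² = 18.
By the tangent–radius right angle, tangent length = √(|PO|² − r²) = √9 = 3.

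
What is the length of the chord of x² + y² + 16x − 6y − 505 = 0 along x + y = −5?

Centre (−8, 3), r² = 578. Perpendicular distance d from centre to line = |0| / √2 = 0/√2.
Chord = 2√(r² − d²) = 2·√(578) = 34√2.

34√2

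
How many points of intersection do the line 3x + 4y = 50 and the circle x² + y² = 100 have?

1

Substituting the line into the circle gives 25x² − 300x + 900 = 0.
Δ = 90000 − 90000 = 0.
A repeated root: the line is tangent.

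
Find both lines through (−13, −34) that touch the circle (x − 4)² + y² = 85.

9x − 2y = −49 and 7x − 6y = 113

Write the tangent as mx − y + (−34 − m·(−13)) = 0 and set its distance from the centre to √85:
(17m − (34))² = 85(m² + 1)
12m² − 68m + 63 = 0, so m = 9/2 or m = 7/6.
With m = 9/2: 9x − 2y = −49. With m = 7/6: 7x − 6y = 113.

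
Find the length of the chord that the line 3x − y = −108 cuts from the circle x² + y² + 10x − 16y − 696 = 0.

5√10

The distance from (−5, 8) to the line is 85/√10, and r² = 785.
Chord = 2√(r² − d²) = 2·√(125/2) = 5√10.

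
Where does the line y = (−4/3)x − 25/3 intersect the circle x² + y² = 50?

(−7, 1) and (−1, −7)

From the line, y = (−25 − 4x)/3. Substituting:
25x² + 200x + 175 = 0  ⟹  x² + 8x + 7 = 0
x = −1 or x = −7, giving (−1, −7) and (−7, 1).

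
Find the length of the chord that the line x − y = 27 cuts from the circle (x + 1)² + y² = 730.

26√2

Centre (−1, 0), r² = 730. Perpendicular distance d from centre to line = |−28| / √2 = 28/√2.
Chord = 2√(r² − d²) = 2·√(338) = 26√2.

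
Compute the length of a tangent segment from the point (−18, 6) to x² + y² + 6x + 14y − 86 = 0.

The centre is (−3, −7) and r = 12. The square of the distance from P to the centre is 225 + 169 = 394.
The tangent meets the radius at right angles, so tangent² = |PO|² − r² = 394 − 144 = 250.

5√10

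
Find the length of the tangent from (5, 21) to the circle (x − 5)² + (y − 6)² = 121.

Centre (5, 6), r² = 121. |PO|² = (0)² + (15)² = 225.
Power of the point: PT² = |PO|² − r² = 104, so PT = 2√26.

2√26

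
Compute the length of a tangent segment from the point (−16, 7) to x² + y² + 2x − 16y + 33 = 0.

√194

Centre (−1, 8), r² = 32. |PO|² = (−15)² + (−1)² = 226.
By the tangent–radius right angle, tangent length = √(|PO|² − r²) = √194.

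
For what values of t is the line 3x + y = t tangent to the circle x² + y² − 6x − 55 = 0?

t = 9 ± 8√10

Tangency holds when the distance from the centre (3, 0) to the line equals the radius 8:
|3·3 + 1·0 − t| / √10 = 8
|t − (9)| = 8√10.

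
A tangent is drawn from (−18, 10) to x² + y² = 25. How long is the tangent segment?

√399

With centre O = (0, 0), |OP|² = 424 and r² = 25.
Power of the point: PT² = |PO|² − r² = 399, so PT = √399.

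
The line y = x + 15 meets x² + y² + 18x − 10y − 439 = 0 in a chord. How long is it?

33√2

Substitute y = x + 15:
2x² + 38x − 364 = 0  ⟹  x² + 19x − 182 = 0
x = 7 or x = −26, giving (7, 22) and (−26, −11).
|(7, 22) − (−26, −11)| = √((33)² + (33)²) = 33√2.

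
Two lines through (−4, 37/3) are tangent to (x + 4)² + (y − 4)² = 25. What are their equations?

Write the tangent as mx − y + (37/3 − m·(−4)) = 0 and set its distance from the centre to 5:
[m·(0) − (−25/3)]² = 25(m² + 1)
9m² − 16 = 0, so m = 4/3 or m = −4/3.
Through (−4, 37/3) these give 4x − 3y = −53 and 4x + 3y = 21.

4x − 3y = −53 and 4x + 3y = 21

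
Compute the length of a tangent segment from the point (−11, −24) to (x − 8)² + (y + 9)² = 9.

The centre is (8, −9) and r = 3. The square of the distance from P to the centre is 361 + 225 = 586.
Power of the point: PT² = |PO|² − r² = 577, so PT = √577.

√577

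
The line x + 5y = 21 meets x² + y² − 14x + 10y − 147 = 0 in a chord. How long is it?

5√26

The distance from (7, −5) to the line is 39/√26, and r² = 221.
Chord = 2√(r² − d²) = 2·√(325/2) = 5√26.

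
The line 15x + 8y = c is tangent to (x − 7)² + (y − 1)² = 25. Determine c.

c = 28 or c = 198

Tangency holds when the distance from the centre (7, 1) to the line equals the radius 5:
|15·7 + 8·1 − c| / √289 = 5
|c − (113)| = 5·17, so c = 198 or c = 28.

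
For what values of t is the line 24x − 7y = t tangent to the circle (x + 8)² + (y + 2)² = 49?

t = −353 or t = −3

Tangency holds when the distance from the centre (−8, −2) to the line equals the radius 7:
|24·(−8) − 7·(−2) − t| / √625 = 7
|t − (−178)| = 7·25, so t = −3 or t = −353.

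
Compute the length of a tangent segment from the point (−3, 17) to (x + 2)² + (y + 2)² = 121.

√241

The centre is (−2, −2) and r = 11. The square of the distance from P to the centre is 1 + 361 = 362.
Power of the point: PT² = |PO|² − r² = 241, so PT = √241.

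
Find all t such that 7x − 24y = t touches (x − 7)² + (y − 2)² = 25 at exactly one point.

t = −124 or t = 126

For a tangent, require d(centre, line) = r = 5.
|7·7 − 24·2 − t| / √625 = 5
|t − (1)| = 5·25, so t = 126 or t = −124.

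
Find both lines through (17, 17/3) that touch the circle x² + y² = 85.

2x + 9y = 85 and 7x − 6y = 85

A line y − (17/3) = m(x − (17)) is tangent when its distance from (0, 0) is √85:
(−17m − (−17/3))² = 85(m² + 1)
54m² − 51m − 14 = 0, so m = −2/9 or m = 7/6.
Through (17, 17/3) these give 2x + 9y = 85 and 7x − 6y = 85.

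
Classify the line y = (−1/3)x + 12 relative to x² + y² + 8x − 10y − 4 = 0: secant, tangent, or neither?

d² = (1·(−4) + 3·5 − (36))²/10 = 125/2; r² = 45.
Since d² > r², the line lies outside the circle.

neither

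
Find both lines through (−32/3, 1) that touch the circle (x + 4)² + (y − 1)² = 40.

Write the tangent as mx − y + (1 − m·(−32/3)) = 0 and set its distance from the centre to 2√10:
(20/3m − (0))² = 40(m² + 1)
m² − 9 = 0, so m = −3 or m = 3.
Through (−32/3, 1) these give 3x + y = −31 and 3x − y = −33.

3x + y = −31 and 3x − y = −33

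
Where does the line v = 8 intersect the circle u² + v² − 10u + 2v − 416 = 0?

(−14, 8) and (24, 8)

Substitute v = 8:
u² − 10u − 336 = 0
u = 24 or u = −14, giving (24, 8) and (−14, 8).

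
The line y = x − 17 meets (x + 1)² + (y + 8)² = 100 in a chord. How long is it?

10√2

Centre (−1, −8), r² = 100. Perpendicular distance d from centre to line = |−10| / √2 = 10/√2.
Half the chord is √(r² − d²) = √(50), so the full chord is 10√2.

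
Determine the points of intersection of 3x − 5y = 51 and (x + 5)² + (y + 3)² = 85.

(−3, −12) and (2, −9)

Substitute y = (−51 + 3x)/5:
34x² + 34x − 204 = 0  ⟹  x² + x − 6 = 0
x = 2 or x = −3, giving (2, −9) and (−3, −12).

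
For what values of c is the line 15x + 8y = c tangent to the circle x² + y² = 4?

The line touches the circle iff its distance from (0, 0) is 2:
|15·0 + 8·0 − c| / √289 = 2
|c| = 2·17, so c = 34 or c = −34.

c = −34 or c = 34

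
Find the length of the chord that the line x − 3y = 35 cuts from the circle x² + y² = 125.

√10

From the line, y = (−35 + x)/3. Substituting:
10x² − 70x + 100 = 0  ⟹  x² − 7x + 10 = 0
x = 5 or x = 2, giving (5, −10) and (2, −11).
Chord length = distance between (5, −10) and (2, −11) = √10 = √10.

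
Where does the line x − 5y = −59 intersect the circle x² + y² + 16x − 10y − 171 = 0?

From the line, y = (59 + x)/5. Substituting:
26x² + 468x − 3744 = 0  ⟹  x² + 18x − 144 = 0
x = 6 or x = −24, giving (6, 13) and (−24, 7).

(−24, 7) and (6, 13)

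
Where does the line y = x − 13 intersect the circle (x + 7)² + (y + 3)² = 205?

Substitute y = x − 13:
2x² − 6x − 56 = 0  ⟹  x² − 3x − 28 = 0
x = 7 or x = −4, giving (7, −6) and (−4, −17).

(−4, −17) and (7, −6)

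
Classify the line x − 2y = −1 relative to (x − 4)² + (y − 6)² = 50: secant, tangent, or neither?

secant

Centre (4, 6), r² = 50. Distance² from centre to line = (−7)²/5 = 49/5.
Since d² < r², the line cuts the circle twice.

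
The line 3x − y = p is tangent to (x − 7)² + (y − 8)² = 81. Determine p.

p = 13 ± 9√10

The line touches the circle iff its distance from (7, 8) is 9:
|3·7 − 1·8 − p| / √10 = 9
|p − (13)| = 9√10.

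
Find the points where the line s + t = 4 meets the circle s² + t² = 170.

Express t = −s + 4 and substitute into the circle:
2s² − 8s − 154 = 0  ⟹  s² − 4s − 77 = 0
s = 11 or s = −7, giving (11, −7) and (−7, 11).

(−7, 11) and (11, −7)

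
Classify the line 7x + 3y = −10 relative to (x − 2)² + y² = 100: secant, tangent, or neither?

secant

d² = (7·2 + 3·0 − (−10))²/58 = 288/29; r² = 100.
Since d² < r², the line cuts the circle twice.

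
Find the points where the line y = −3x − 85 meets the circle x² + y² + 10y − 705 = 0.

(−27, −4) and (−21, −22)

Substitute y = −3x − 85:
10x² + 480x + 5670 = 0  ⟹  x² + 48x + 567 = 0
x = −21 or x = −27, giving (−21, −22) and (−27, −4).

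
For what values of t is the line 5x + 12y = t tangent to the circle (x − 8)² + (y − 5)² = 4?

t = 74 or t = 126

The line touches the circle iff its distance from (8, 5) is 2:
|5·8 + 12·5 − t| / √169 = 2
|t − (100)| = 2·13, so t = 126 or t = 74.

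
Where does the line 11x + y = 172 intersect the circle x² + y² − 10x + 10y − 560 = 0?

Express y = −11x + 172 and substitute into the circle:
122x² − 3904x + 30744 = 0  ⟹  x² − 32x + 252 = 0
x = 18 or x = 14, giving (18, −26) and (14, 18).

(14, 18) and (18, −26)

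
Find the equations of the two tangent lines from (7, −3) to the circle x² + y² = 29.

A line y − (−3) = m(x − (7)) is tangent when its distance from (0, 0) is √29:
(−7m − (3))² = 29(m² + 1)
10m² + 21m − 10 = 0, so m = 2/5 or m = −5/2.
Through (7, −3) these give 2x − 5y = 29 and 5x + 2y = 29.

2x − 5y = 29 and 5x + 2y = 29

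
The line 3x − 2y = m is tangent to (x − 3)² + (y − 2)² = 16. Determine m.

Tangency holds when the distance from the centre (3, 2) to the line equals the radius 4:
|3·3 − 2·2 − m| / √13 = 4
|m − (5)| = 4√13.

m = 5 ± 4√13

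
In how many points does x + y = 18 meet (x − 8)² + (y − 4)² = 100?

Substituting the line into the circle gives 2x² − 44x + 160 = 0.
Discriminant = (−44)² − 4·2·(160) = 656 > 0.
Two real roots: the line is a secant.

2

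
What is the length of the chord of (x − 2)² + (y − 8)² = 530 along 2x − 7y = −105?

Express y = (105 + 2x)/7 and substitute into the circle:
53x² − 23373 = 0  ⟹  x² − 441 = 0
x = 21 or x = −21, giving (21, 21) and (−21, 9).
Chord length = distance between (21, 21) and (−21, 9) = √1908 = 6√53.

6√53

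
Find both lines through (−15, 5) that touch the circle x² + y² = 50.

x + y = −10 and x − 7y = −50

Write the tangent as mx − y + (5 − m·(−15)) = 0 and set its distance from the centre to 5√2:
[m·(15) − (−5)]² = 50(m² + 1)
7m² + 6m − 1 = 0, so m = −1 or m = 1/7.
With m = −1: x + y = −10. With m = 1/7: x − 7y = −50.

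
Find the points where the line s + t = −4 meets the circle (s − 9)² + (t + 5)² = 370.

(−8, 4) and (18, −22)

Substitute t = −s − 4:
2s² − 20s − 288 = 0  ⟹  s² − 10s − 144 = 0
s = 18 or s = −8, giving (18, −22) and (−8, 4).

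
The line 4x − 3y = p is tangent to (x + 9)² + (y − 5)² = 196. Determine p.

Tangency holds when the distance from the centre (−9, 5) to the line equals the radius 14:
|4·(−9) − 3·5 − p| / √25 = 14
|p − (−51)| = 14·5, so p = 19 or p = −121.

p = −121 or p = 19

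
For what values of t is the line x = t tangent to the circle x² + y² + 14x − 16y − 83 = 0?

Tangency holds when the distance from the centre (−7, 8) to the line equals the radius 14:
|1·(−7) + 0·8 − t| / √1 = 14
|t − (−7)| = 14, so t = 7 or t = −21.

t = −21 or t = 7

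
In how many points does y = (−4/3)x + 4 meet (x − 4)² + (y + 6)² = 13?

2

Substituting the line into the circle gives 25x² − 312x + 927 = 0.
Discriminant = (−312)² − 4·25·(927) = 4644 > 0.
Two real roots: the line is a secant.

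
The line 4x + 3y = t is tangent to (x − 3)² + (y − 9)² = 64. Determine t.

t = −1 or t = 79

For a tangent, require d(centre, line) = r = 8.
|4·3 + 3·9 − t| / √25 = 8
|t − (39)| = 8·5, so t = 79 or t = −1.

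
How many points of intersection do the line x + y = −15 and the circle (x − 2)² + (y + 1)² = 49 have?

0

Centre (2, −1), r² = 49. Distance² from centre to line = (16)²/2 = 128.
Since d² > r², the line lies outside the circle.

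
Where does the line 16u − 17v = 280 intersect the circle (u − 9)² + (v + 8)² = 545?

(−8, −24) and (26, 8)

Express v = (−280 + 16u)/17 and substitute into the circle:
545u² − 9810u − 113360 = 0  ⟹  u² − 18u − 208 = 0
u = 26 or u = −8, giving (26, 8) and (−8, −24).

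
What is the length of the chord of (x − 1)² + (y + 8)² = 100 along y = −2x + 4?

8√5

From the line, y = −2x + 4. Substituting:
5x² − 50x + 45 = 0  ⟹  x² − 10x + 9 = 0
x = 9 or x = 1, giving (9, −14) and (1, 2).
|(9, −14) − (1, 2)| = √((8)² + (−16)²) = 8√5.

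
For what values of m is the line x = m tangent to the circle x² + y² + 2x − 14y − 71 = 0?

Tangency holds when the distance from the centre (−1, 7) to the line equals the radius 11:
|1·(−1) + 0·7 − m| / √1 = 11
|m − (−1)| = 11, so m = 10 or m = −12.

m = −12 or m = 10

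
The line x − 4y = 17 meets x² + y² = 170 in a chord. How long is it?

6√17

The distance from (0, 0) to the line is 17/√17, and r² = 170.
Half the chord is √(r² − d²) = √(153), so the full chord is 6√17.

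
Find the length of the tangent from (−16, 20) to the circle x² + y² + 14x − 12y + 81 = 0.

With centre O = (−7, 6), |OP|² = 277 and r² = 4.
The tangent meets the radius at right angles, so tangent² = |PO|² − r² = 277 − 4 = 273.

√273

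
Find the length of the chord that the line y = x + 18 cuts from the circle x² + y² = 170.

The distance from (0, 0) to the line is 18/√2, and r² = 170.
Half the chord is √(r² − d²) = √(8), so the full chord is 4√2.

4√2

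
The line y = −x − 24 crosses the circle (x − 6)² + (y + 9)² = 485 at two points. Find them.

From the line, y = −x − 24. Substituting:
2x² + 18x − 224 = 0  ⟹  x² + 9x − 112 = 0
x = 7 or x = −16, giving (7, −31) and (−16, −8).

(−16, −8) and (7, −31)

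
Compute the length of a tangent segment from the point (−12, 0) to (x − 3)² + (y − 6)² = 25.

With centre O = (3, 6), |OP|² = 261 and r² = 25.
By the tangent–radius right angle, tangent length = √(|PO|² − r²) = √236 = 2√59.

2√59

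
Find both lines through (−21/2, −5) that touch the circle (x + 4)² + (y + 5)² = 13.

2x − 3y = −6 and 2x + 3y = −36

Write the tangent as mx − y + (−5 − m·(−21/2)) = 0 and set its distance from the centre to √13:
[m·(13/2) − (0)]² = 13(m² + 1)
9m² − 4 = 0, so m = 2/3 or m = −2/3.
With m = 2/3: 2x − 3y = −6. With m = −2/3: 2x + 3y = −36.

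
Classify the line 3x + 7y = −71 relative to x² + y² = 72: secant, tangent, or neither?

Substituting the line into the circle gives 58x² + 426x + 1513 = 0.
Discriminant = (426)² − 4·58·(1513) = −169540 < 0.
No real roots: the line does not meet the circle.

neither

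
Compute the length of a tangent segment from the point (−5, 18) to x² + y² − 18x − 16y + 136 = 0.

√287

With centre O = (9, 8), |OP|² = 296 and r² = 9.
The tangent meets the radius at right angles, so tangent² = |PO|² − r² = 296 − 9 = 287.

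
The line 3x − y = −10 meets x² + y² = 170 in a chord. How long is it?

8√10

Substitute y = 3x + 10:
10x² + 60x − 70 = 0  ⟹  x² + 6x − 7 = 0
x = 1 or x = −7, giving (1, 13) and (−7, −11).
Chord length = distance between (1, 13) and (−7, −11) = √640 = 8√10.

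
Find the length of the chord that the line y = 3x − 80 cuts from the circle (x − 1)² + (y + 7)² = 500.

2√10

Centre (1, −7), r² = 500. Perpendicular distance d from centre to line = |−70| / √10 = 70/√10.
Chord = 2√(r² − d²) = 2·√(10) = 2√10.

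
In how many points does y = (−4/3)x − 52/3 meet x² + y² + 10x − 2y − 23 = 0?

1

Substituting the line into the circle gives 25x² + 530x + 2809 = 0.
Δ = 280900 − 280900 = 0.
A repeated root: the line is tangent.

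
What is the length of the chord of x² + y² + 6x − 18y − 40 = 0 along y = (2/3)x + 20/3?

The distance from (−3, 9) to the line is 13/√13, and r² = 130.
Chord = 2√(r² − d²) = 2·√(117) = 6√13.

6√13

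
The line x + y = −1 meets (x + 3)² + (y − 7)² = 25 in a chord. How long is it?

The distance from (−3, 7) to the line is 5/√2, and r² = 25.
Chord = 2√(r² − d²) = 2·√(25/2) = 5√2.

5√2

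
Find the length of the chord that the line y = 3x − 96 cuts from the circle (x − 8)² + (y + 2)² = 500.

From the line, y = 3x − 96. Substituting:
10x² − 580x + 8400 = 0  ⟹  x² − 58x + 840 = 0
x = 30 or x = 28, giving (30, −6) and (28, −12).
|(30, −6) − (28, −12)| = √((2)² + (6)²) = 2√10.

2√10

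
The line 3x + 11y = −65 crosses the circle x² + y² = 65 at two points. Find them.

(−7, −4) and (4, −7)

From the line, y = (−65 − 3x)/11. Substituting:
130x² + 390x − 3640 = 0  ⟹  x² + 3x − 28 = 0
x = 4 or x = −7, giving (4, −7) and (−7, −4).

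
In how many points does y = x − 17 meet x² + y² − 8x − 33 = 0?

0

Centre (4, 0), r² = 49. Distance² from centre to line = (−13)²/2 = 169/2.
Since d² > r², the line lies outside the circle.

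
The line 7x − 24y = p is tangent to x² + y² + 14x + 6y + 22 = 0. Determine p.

p = −127 or p = 173

For a tangent, require d(centre, line) = r = 6.
|7·(−7) − 24·(−3) − p| / √625 = 6
|p − (23)| = 6·25, so p = 173 or p = −127.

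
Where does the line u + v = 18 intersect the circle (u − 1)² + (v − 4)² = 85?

(7, 11) and (8, 10)

From the line, v = −u + 18. Substituting:
2u² − 30u + 112 = 0  ⟹  u² − 15u + 56 = 0
u = 8 or u = 7, giving (8, 10) and (7, 11).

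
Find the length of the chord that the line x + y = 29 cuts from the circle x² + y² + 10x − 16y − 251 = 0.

Express y = −x + 29 and substitute into the circle:
2x² − 32x + 126 = 0  ⟹  x² − 16x + 63 = 0
x = 9 or x = 7, giving (9, 20) and (7, 22).
Chord length = distance between (9, 20) and (7, 22) = √8 = 2√2.

2√2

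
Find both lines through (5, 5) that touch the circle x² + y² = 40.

Write the tangent as mx − y + (5 − m·(5)) = 0 and set its distance from the centre to 2√10:
(−5m − (−5))² = 40(m² + 1)
3m² + 10m + 3 = 0, so m = −1/3 or m = −3.
Through (5, 5) these give x + 3y = 20 and 3x + y = 20.

x + 3y = 20 and 3x + y = 20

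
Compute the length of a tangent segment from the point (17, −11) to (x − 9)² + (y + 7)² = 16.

8

With centre O = (9, −7), |OP|² = 80 and r² = 16.
Power of the point: PT² = |PO|² − r² = 64, so PT = 8.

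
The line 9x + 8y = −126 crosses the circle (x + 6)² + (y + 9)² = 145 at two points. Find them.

Substitute y = (−126 − 9x)/8:
145x² + 1740x − 4060 = 0  ⟹  x² + 12x − 28 = 0
x = 2 or x = −14, giving (2, −18) and (−14, 0).

(−14, 0) and (2, −18)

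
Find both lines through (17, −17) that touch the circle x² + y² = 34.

3x + 5y = −34 and 5x + 3y = 34

A line y − (−17) = m(x − (17)) is tangent when its distance from (0, 0) is √34:
[m·(−17) − (17)]² = 34(m² + 1)
15m² + 34m + 15 = 0, so m = −3/5 or m = −5/3.
Through (17, −17) these give 3x + 5y = −34 and 5x + 3y = 34.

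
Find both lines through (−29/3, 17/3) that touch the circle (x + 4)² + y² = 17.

4x + y = −33 and x + 4y = 13

Let a tangent through (−29/3, 17/3) have slope m. Its distance from (−4, 0) must equal √17:
[m·(17/3) − (−17/3)]² = 17(m² + 1)
4m² + 17m + 4 = 0, so m = −4 or m = −1/4.
With m = −4: 4x + y = −33. With m = −1/4: x + 4y = 13.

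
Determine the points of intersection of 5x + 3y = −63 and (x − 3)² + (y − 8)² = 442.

(−18, 9) and (−6, −11)

Express y = (−63 − 5x)/3 and substitute into the circle:
34x² + 816x + 3672 = 0  ⟹  x² + 24x + 108 = 0
x = −6 or x = −18, giving (−6, −11) and (−18, 9).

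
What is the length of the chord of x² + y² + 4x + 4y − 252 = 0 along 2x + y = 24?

8√5

Substitute y = −2x + 24:
5x² − 100x + 420 = 0  ⟹  x² − 20x + 84 = 0
x = 14 or x = 6, giving (14, −4) and (6, 12).
Chord length = distance between (14, −4) and (6, 12) = √320 = 8√5.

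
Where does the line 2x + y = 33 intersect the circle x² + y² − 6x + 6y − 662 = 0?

From the line, y = −2x + 33. Substituting:
5x² − 150x + 625 = 0  ⟹  x² − 30x + 125 = 0
x = 25 or x = 5, giving (25, −17) and (5, 23).

(5, 23) and (25, −17)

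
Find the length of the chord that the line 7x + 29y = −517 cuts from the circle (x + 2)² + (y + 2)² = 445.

The distance from (−2, −2) to the line is 445/√890, and r² = 445.
Half the chord is √(r² − d²) = √(445/2), so the full chord is √890.

√890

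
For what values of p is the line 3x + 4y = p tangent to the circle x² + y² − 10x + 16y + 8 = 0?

p = −62 or p = 28

Tangency holds when the distance from the centre (5, −8) to the line equals the radius 9:
|3·5 + 4·(−8) − p| / √25 = 9
|p − (−17)| = 9·5, so p = 28 or p = −62.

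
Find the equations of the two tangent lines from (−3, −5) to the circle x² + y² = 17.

x − 4y = 17 and 4x + y = −17

Write the tangent as mx − y + (−5 − m·(−3)) = 0 and set its distance from the centre to √17:
[m·(3) − (5)]² = 17(m² + 1)
4m² + 15m − 4 = 0, so m = 1/4 or m = −4.
With m = 1/4: x − 4y = 17. With m = −4: 4x + y = −17.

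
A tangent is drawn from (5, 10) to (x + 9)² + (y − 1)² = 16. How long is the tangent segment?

3√29

With centre O = (−9, 1), |OP|² = 277 and r² = 16.
Power of the point: PT² = |PO|² − r² = 261, so PT = 3√29.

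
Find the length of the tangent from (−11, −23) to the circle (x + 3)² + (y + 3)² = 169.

√295

Centre (−3, −3), r² = 169. |PO|² = (−8)² + (−20)² = 464.
By the tangent–radius right angle, tangent length = √(|PO|² − r²) = √295.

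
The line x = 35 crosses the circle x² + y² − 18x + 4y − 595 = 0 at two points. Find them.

The line gives x = 35. Substituting into the circle:
y² + 4y = 0
y = 0 or y = −4, giving (35, 0) and (35, −4).

(35, −4) and (35, 0)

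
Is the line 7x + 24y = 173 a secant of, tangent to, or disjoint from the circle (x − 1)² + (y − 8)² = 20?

d² = (7·1 + 24·8 − (173))²/625 = 676/625; r² = 20.
Since d² < r², the line cuts the circle twice.

secant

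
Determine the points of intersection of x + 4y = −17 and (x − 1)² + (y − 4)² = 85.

From the line, y = (−17 − x)/4. Substituting:
17x² + 34x − 255 = 0  ⟹  x² + 2x − 15 = 0
x = 3 or x = −5, giving (3, −5) and (−5, −3).

(−5, −3) and (3, −5)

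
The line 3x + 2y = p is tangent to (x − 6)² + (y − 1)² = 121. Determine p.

For a tangent, require d(centre, line) = r = 11.
|3·6 + 2·1 − p| / √13 = 11
|p − (20)| = 11√13.

p = 20 ± 11√13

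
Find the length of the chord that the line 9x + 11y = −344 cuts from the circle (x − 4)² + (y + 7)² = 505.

√202

The distance from (4, −7) to the line is 303/√202, and r² = 505.
Chord = 2√(r² − d²) = 2·√(101/2) = √202.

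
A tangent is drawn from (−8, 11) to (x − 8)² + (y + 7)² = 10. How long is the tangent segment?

√570

The centre is (8, −7) and r = √10. The square of the distance from P to the centre is 256 + 324 = 580.
By the tangent–radius right angle, tangent length = √(|PO|² − r²) = √570.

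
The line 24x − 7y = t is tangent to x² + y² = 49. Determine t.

The line touches the circle iff its distance from (0, 0) is 7:
|24·0 − 7·0 − t| / √625 = 7
|t| = 7·25, so t = 175 or t = −175.

t = −175 or t = 175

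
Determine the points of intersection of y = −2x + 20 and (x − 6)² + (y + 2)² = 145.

Express y = −2x + 20 and substitute into the circle:
5x² − 100x + 375 = 0  ⟹  x² − 20x + 75 = 0
x = 15 or x = 5, giving (15, −10) and (5, 10).

(5, 10) and (15, −10)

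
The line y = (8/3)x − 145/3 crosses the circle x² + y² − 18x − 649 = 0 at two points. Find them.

Substitute y = (−145 + 8x)/3:
73x² − 2482x + 15184 = 0  ⟹  x² − 34x + 208 = 0
x = 26 or x = 8, giving (26, 21) and (8, −27).

(8, −27) and (26, 21)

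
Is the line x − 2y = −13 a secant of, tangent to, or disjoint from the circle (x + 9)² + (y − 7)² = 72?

secant

Substituting the line into the circle gives 5x² + 70x + 37 = 0.
Discriminant = (70)² − 4·5·(37) = 4160 > 0.
Two real roots: the line is a secant.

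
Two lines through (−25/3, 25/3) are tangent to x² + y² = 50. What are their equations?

x + 7y = 50 and 7x + y = −50

Let a tangent through (−25/3, 25/3) have slope m. Its distance from (0, 0) must equal 5√2:
[m·(25/3) − (−25/3)]² = 50(m² + 1)
7m² + 50m + 7 = 0, so m = −1/7 or m = −7.
Through (−25/3, 25/3) these give x + 7y = 50 and 7x + y = −50.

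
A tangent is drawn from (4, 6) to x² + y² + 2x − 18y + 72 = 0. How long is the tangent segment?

2√6

The centre is (−1, 9) and r = √10. The square of the distance from P to the centre is 25 + 9 = 34.
The tangent meets the radius at right angles, so tangent² = |PO|² − r² = 34 − 10 = 24.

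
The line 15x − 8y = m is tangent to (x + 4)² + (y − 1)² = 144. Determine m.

The line touches the circle iff its distance from (−4, 1) is 12:
|15·(−4) − 8·1 − m| / √289 = 12
|m − (−68)| = 12·17, so m = 136 or m = −272.

m = −272 or m = 136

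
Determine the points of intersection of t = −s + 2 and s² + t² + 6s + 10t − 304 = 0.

(−10, 12) and (14, −12)

From the line, t = −s + 2. Substituting:
2s² − 8s − 280 = 0  ⟹  s² − 4s − 140 = 0
s = 14 or s = −10, giving (14, −12) and (−10, 12).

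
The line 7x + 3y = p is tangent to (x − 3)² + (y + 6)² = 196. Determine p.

For a tangent, require d(centre, line) = r = 14.
|7·3 + 3·(−6) − p| / √58 = 14
|p − (3)| = 14√58.

p = 3 ± 14√58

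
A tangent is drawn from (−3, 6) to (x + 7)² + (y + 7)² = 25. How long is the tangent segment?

Centre (−7, −7), r² = 25. |PO|² = (4)² + (13)² = 185.
Power of the point: PT² = |PO|² − r² = 160, so PT = 4√10.

4√10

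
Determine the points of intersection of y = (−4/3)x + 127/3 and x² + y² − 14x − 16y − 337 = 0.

(10, 29) and (28, 5)

Substitute y = (127 − 4x)/3:
25x² − 950x + 7000 = 0  ⟹  x² − 38x + 280 = 0
x = 28 or x = 10, giving (28, 5) and (10, 29).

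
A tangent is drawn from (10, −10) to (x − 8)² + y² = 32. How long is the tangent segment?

With centre O = (8, 0), |OP|² = 104 and r² = 32.
The tangent meets the radius at right angles, so tangent² = |PO|² − r² = 104 − 32 = 72.

6√2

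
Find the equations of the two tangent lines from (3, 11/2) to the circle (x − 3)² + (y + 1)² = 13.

3x + 2y = 20 and 3x − 2y = −2

A line y − (11/2) = m(x − (3)) is tangent when its distance from (3, −1) is √13:
[m·(0) − (−13/2)]² = 13(m² + 1)
4m² − 9 = 0, so m = −3/2 or m = 3/2.
Through (3, 11/2) these give 3x + 2y = 20 and 3x − 2y = −2.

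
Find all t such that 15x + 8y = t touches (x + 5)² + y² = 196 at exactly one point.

t = −313 or t = 163

For a tangent, require d(centre, line) = r = 14.
|15·(−5) + 8·0 − t| / √289 = 14
|t − (−75)| = 14·17, so t = 163 or t = −313.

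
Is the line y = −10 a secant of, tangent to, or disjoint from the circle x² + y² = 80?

Centre (0, 0), r² = 80. Distance² from centre to line = (10)² = 100.
Since d² > r², the line lies outside the circle.

disjoint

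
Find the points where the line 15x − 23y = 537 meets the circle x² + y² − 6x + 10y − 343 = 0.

(−1, −24) and (22, −9)

From the line, y = (−537 + 15x)/23. Substituting:
754x² − 15834x − 16588 = 0  ⟹  x² − 21x − 22 = 0
x = 22 or x = −1, giving (22, −9) and (−1, −24).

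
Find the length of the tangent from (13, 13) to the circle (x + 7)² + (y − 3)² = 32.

Centre (−7, 3), r² = 32. |PO|² = (20)² + (10)² = 500.
By the tangent–radius right angle, tangent length = √(|PO|² − r²) = √468 = 6√13.

6√13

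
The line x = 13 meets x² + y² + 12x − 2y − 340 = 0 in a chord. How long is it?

The distance from (−6, 1) to the line is 19, and r² = 377.
Half the chord is √(r² − d²) = √(16), so the full chord is 8.

8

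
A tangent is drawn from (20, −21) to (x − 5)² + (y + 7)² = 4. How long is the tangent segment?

The centre is (5, −7) and r = 2. The square of the distance from P to the centre is 225 + 196 = 421.
By the tangent–radius right angle, tangent length = √(|PO|² − r²) = √417.

√417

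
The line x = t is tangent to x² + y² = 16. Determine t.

t = −4 or t = 4

The line touches the circle iff its distance from (0, 0) is 4:
|1·0 + 0·0 − t| / √1 = 4
|t| = 4, so t = 4 or t = −4.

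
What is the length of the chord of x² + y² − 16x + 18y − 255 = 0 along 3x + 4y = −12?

40

The distance from (8, −9) to the line is 0/√25, and r² = 400.
Half the chord is √(r² − d²) = √(400), so the full chord is 40.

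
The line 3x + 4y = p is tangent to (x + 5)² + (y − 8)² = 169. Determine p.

Tangency holds when the distance from the centre (−5, 8) to the line equals the radius 13:
|3·(−5) + 4·8 − p| / √25 = 13
|p − (17)| = 13·5, so p = 82 or p = −48.

p = −48 or p = 82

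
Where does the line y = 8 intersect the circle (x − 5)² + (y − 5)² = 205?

(−9, 8) and (19, 8)

Express y = 8 and substitute into the circle:
x² − 10x − 171 = 0
x = 19 or x = −9, giving (19, 8) and (−9, 8).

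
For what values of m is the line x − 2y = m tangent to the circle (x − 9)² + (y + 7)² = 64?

m = 23 ± 8√5

Tangency holds when the distance from the centre (9, −7) to the line equals the radius 8:
|1·9 − 2·(−7) − m| / √5 = 8
|m − (23)| = 8√5.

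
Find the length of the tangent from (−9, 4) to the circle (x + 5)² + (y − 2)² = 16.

2

Centre (−5, 2), r² = 16. |PO|² = (−4)² + (2)² = 20.
The tangent meets the radius at right angles, so tangent² = |PO|² − r² = 20 − 16 = 4.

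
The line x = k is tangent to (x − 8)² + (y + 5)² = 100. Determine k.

k = −2 or k = 18

The line touches the circle iff its distance from (8, −5) is 10:
|1·8 + 0·(−5) − k| / √1 = 10
|k − (8)| = 10, so k = 18 or k = −2.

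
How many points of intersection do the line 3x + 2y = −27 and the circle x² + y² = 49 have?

0

Centre (0, 0), r² = 49. Distance² from centre to line = (27)²/13 = 729/13.
Since d² > r², the line lies outside the circle.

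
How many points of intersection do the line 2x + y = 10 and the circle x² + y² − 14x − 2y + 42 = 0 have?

d² = (2·7 + 1·1 − (10))²/5 = 5; r² = 8.
Since d² < r², the line cuts the circle twice.

2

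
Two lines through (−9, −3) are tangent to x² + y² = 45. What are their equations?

x + 2y = −15 and 2x − y = −15

Let a tangent through (−9, −3) have slope m. Its distance from (0, 0) must equal 3√5:
[m·(9) − (3)]² = 45(m² + 1)
2m² − 3m − 2 = 0, so m = −1/2 or m = 2.
With m = −1/2: x + 2y = −15. With m = 2: 2x − y = −15.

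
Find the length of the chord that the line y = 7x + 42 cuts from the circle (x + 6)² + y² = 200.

From the line, y = 7x + 42. Substituting:
50x² + 600x + 1600 = 0  ⟹  x² + 12x + 32 = 0
x = −4 or x = −8, giving (−4, 14) and (−8, −14).
Chord length = distance between (−4, 14) and (−8, −14) = √800 = 20√2.

20√2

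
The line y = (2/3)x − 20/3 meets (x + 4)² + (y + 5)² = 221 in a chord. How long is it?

Centre (−4, −5), r² = 221. Perpendicular distance d from centre to line = |−13| / √13 = 13/√13.
Half the chord is √(r² − d²) = √(208), so the full chord is 8√13.

8√13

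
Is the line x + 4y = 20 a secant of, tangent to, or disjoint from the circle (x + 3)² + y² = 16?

disjoint

Centre (−3, 0), r² = 16. Distance² from centre to line = (−23)²/17 = 529/17.
Since d² > r², the line lies outside the circle.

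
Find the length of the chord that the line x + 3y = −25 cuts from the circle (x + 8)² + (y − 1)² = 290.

From the line, y = (−25 − x)/3. Substituting:
10x² + 200x − 1250 = 0  ⟹  x² + 20x − 125 = 0
x = 5 or x = −25, giving (5, −10) and (−25, 0).
Chord length = distance between (5, −10) and (−25, 0) = √1000 = 10√10.

10√10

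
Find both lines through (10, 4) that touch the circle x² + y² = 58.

Let a tangent through (10, 4) have slope m. Its distance from (0, 0) must equal √58:
[m·(−10) − (−4)]² = 58(m² + 1)
21m² − 40m − 21 = 0, so m = −3/7 or m = 7/3.
Through (10, 4) these give 3x + 7y = 58 and 7x − 3y = 58.

3x + 7y = 58 and 7x − 3y = 58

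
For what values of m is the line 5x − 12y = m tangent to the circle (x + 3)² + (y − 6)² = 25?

m = −152 or m = −22

The line touches the circle iff its distance from (−3, 6) is 5:
|5·(−3) − 12·6 − m| / √169 = 5
|m − (−87)| = 5·13, so m = −22 or m = −152.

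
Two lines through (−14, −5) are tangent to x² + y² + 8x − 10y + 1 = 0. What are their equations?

3x − y = −37 and x − 3y = 1

A line y − (−5) = m(x − (−14)) is tangent when its distance from (−4, 5) is 2√10:
(10m − (10))² = 40(m² + 1)
3m² − 10m + 3 = 0, so m = 3 or m = 1/3.
With m = 3: 3x − y = −37. With m = 1/3: x − 3y = 1.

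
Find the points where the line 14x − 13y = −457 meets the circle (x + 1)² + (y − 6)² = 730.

From the line, y = (457 + 14x)/13. Substituting:
365x² + 10950x + 20440 = 0  ⟹  x² + 30x + 56 = 0
x = −2 or x = −28, giving (−2, 33) and (−28, 5).

(−28, 5) and (−2, 33)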